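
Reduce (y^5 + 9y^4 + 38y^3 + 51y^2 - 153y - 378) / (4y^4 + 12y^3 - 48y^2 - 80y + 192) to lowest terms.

(y^3 + 8y^2 + 36y + 63)/(4y^2 + 8y - 32)

Apply the Euclidean algorithm:
  y^5 + 9y^4 + 38y^3 + 51y^2 - 153y - 378 = ((1/4)y + 3/2)(4y^4 + 12y^3 - 48y^2 - 80y + 192) + (32y^3 + 143y^2 - 81y - 666)
  4y^4 + 12y^3 - 48y^2 - 80y + 192 = ((1/8)y - 47/256)(32y^3 + 143y^2 - 81y - 666) + (-(2975/256)y^2 - (2975/256)y + 8925/128)
  32y^3 + 143y^2 - 81y - 666 = (-(8192/2975)y - 28416/2975)(-(2975/256)y^2 - (2975/256)y + 8925/128) + (0)
Last nonzero remainder: -(2975/256)y^2 - (2975/256)y + 8925/128. Dividing through by -2975/256 gives the monic gcd y^2 + y - 6.
Cancel y^2 + y - 6 from numerator and denominator to get the reduced form.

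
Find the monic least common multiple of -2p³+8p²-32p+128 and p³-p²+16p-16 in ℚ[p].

Euclidean algorithm in ℚ[p]:
  -2p³+8p²-32p+128 = (-2)(p³-p²+16p-16) + (6p²+96)
  p³-p²+16p-16 = ((1/6)p-1/6)(6p²+96) + (0)
Last nonzero remainder: 6p²+96. Dividing through by 6 gives the monic gcd p²+16.
Then lcm(f, g) = f·g / gcd(f, g); expanding and making the result monic gives the answer.

p⁴-5p³+20p²-80p+64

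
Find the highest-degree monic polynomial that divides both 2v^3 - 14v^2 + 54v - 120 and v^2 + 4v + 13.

Euclidean algorithm in ℚ[v]:
  2v^3 - 14v^2 + 54v - 120 = (2v - 22)(v^2 + 4v + 13) + (116v + 166)
  v^2 + 4v + 13 = ((1/116)v + 149/6728)(116v + 166) + (31365/3364)
  116v + 166 = ((390224/31365)v + 558424/31365)(31365/3364) + (0)
The last nonzero remainder is the constant 31365/3364, so the polynomials are coprime and gcd = 1.

1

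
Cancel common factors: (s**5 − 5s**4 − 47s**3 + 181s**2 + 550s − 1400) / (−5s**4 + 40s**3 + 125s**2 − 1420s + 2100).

Apply the Euclidean algorithm:
  s**5 − 5s**4 − 47s**3 + 181s**2 + 550s − 1400 = (−(1/5)s − 3/5)(−5s**4 + 40s**3 + 125s**2 − 1420s + 2100) + (2s**3 − 28s**2 + 118s − 140)
  −5s**4 + 40s**3 + 125s**2 − 1420s + 2100 = (−(5/2)s − 15)(2s**3 − 28s**2 + 118s − 140) + (0)
Last nonzero remainder: 2s**3 − 28s**2 + 118s − 140. Dividing through by 2 gives the monic gcd s**3 − 14s**2 + 59s − 70.
Cancel s**3 − 14s**2 + 59s − 70 from numerator and denominator to get the reduced form.

(−s**2 − 9s − 20)/(5s + 30)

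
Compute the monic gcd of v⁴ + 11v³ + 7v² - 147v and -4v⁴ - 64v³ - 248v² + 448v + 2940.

v³ + 11v² + 7v - 147

Repeated division with remainder:
  v⁴ + 11v³ + 7v² - 147v = (-1/4)(-4v⁴ - 64v³ - 248v² + 448v + 2940) + (-5v³ - 55v² - 35v + 735)
  -4v⁴ - 64v³ - 248v² + 448v + 2940 = ((4/5)v + 4)(-5v³ - 55v² - 35v + 735) + (0)
Last nonzero remainder: -5v³ - 55v² - 35v + 735. Dividing through by -5 gives the monic gcd v³ + 11v² + 7v - 147.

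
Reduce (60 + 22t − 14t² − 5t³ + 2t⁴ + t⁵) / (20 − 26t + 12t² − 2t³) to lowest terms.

(−12 − 14t − 6t² − t³)/(−4 + 2t)

Euclidean algorithm in ℚ[t]:
  t⁵ + 2t⁴ − 5t³ − 14t² + 22t + 60 = (−(1/2)t² − 4t − 15)(−2t³ + 12t² − 26t + 20) + (72t² − 288t + 360)
  −2t³ + 12t² − 26t + 20 = (−(1/36)t + 1/18)(72t² − 288t + 360) + (0)
Last nonzero remainder: 72t² − 288t + 360. Dividing through by 72 gives the monic gcd t² − 4t + 5.
Cancel t² − 4t + 5 from numerator and denominator to get the reduced form.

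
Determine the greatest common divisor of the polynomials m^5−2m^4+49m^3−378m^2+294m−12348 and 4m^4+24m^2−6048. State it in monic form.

m^2+42

By polynomial division,
  m^5−2m^4+49m^3−378m^2+294m−12348 = ((1/4)m−1/2)(4m^4+24m^2−6048) + (43m^3−366m^2+1806m−15372)
  4m^4+24m^2−6048 = ((4/43)m+1464/1849)(43m^3−366m^2+1806m−15372) + ((269568/1849)m^2+11321856/1849)
  43m^3−366m^2+1806m−15372 = ((79507/269568)m−112789/44928)((269568/1849)m^2+11321856/1849) + (0)
Last nonzero remainder: (269568/1849)m^2+11321856/1849. Dividing through by 269568/1849 gives the monic gcd m^2+42.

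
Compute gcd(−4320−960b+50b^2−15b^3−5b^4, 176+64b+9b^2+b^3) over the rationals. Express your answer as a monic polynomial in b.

Apply the Euclidean algorithm:
  −5b^4−15b^3+50b^2−960b−4320 = (−5b+30)(b^3+9b^2+64b+176) + (100b^2−2000b−9600)
  b^3+9b^2+64b+176 = ((1/100)b+29/100)(100b^2−2000b−9600) + (740b+2960)
  100b^2−2000b−9600 = ((5/37)b−120/37)(740b+2960) + (0)
Last nonzero remainder: 740b+2960. Dividing through by 740 gives the monic gcd b+4.

4+b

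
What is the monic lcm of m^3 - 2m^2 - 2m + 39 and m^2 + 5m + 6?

Euclidean algorithm in ℚ[m]:
  m^3 - 2m^2 - 2m + 39 = (m - 7)(m^2 + 5m + 6) + (27m + 81)
  m^2 + 5m + 6 = ((1/27)m + 2/27)(27m + 81) + (0)
Last nonzero remainder: 27m + 81. Dividing through by 27 gives the monic gcd m + 3.
Then lcm(f, g) = f·g / gcd(f, g); expanding and making the result monic gives the answer.

m^4 - 6m^2 + 35m + 78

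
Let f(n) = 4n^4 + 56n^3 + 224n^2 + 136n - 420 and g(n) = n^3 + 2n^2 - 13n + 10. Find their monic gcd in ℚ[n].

Repeated division with remainder:
  4n^4 + 56n^3 + 224n^2 + 136n - 420 = (4n + 48)(n^3 + 2n^2 - 13n + 10) + (180n^2 + 720n - 900)
  n^3 + 2n^2 - 13n + 10 = ((1/180)n - 1/90)(180n^2 + 720n - 900) + (0)
Last nonzero remainder: 180n^2 + 720n - 900. Dividing through by 180 gives the monic gcd n^2 + 4n - 5.

n^2 + 4n - 5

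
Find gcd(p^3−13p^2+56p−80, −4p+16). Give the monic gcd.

By polynomial division,
  p^3−13p^2+56p−80 = (−(1/4)p^2+(9/4)p−5)(−4p+16) + (0)
Last nonzero remainder: −4p+16. Dividing through by −4 gives the monic gcd p−4.

p−4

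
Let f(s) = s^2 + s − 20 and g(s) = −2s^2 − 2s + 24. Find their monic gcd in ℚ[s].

By polynomial division,
  s^2 + s − 20 = (−1/2)(−2s^2 − 2s + 24) + (−8)
  −2s^2 − 2s + 24 = ((1/4)s^2 + (1/4)s − 3)(−8) + (0)
The last nonzero remainder is the constant −8, so the polynomials are coprime and gcd = 1.

1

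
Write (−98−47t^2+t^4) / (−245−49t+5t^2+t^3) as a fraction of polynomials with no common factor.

Euclidean algorithm in ℚ[t]:
  t^4−47t^2−98 = (t−5)(t^3+5t^2−49t−245) + (27t^2−1323)
  t^3+5t^2−49t−245 = ((1/27)t+5/27)(27t^2−1323) + (0)
Last nonzero remainder: 27t^2−1323. Dividing through by 27 gives the monic gcd t^2−49.
Cancel t^2−49 from numerator and denominator to get the reduced form.

(2+t^2)/(5+t)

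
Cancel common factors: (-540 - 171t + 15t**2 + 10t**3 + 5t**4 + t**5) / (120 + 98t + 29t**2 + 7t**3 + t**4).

(-9 + t**2)/(2 + t)

Repeated division with remainder:
  t**5 + 5t**4 + 10t**3 + 15t**2 - 171t - 540 = (t - 2)(t**4 + 7t**3 + 29t**2 + 98t + 120) + (-5t**3 - 25t**2 - 95t - 300)
  t**4 + 7t**3 + 29t**2 + 98t + 120 = (-(1/5)t - 2/5)(-5t**3 - 25t**2 - 95t - 300) + (0)
Last nonzero remainder: -5t**3 - 25t**2 - 95t - 300. Dividing through by -5 gives the monic gcd t**3 + 5t**2 + 19t + 60.
Cancel t**3 + 5t**2 + 19t + 60 from numerator and denominator to get the reduced form.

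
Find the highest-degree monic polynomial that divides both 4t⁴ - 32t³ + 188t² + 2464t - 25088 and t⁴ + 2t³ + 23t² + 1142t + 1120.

t² - 9t + 112

Euclidean algorithm in ℚ[t]:
  4t⁴ - 32t³ + 188t² + 2464t - 25088 = (4)(t⁴ + 2t³ + 23t² + 1142t + 1120) + (-40t³ + 96t² - 2104t - 29568)
  t⁴ + 2t³ + 23t² + 1142t + 1120 = (-(1/40)t - 11/100)(-40t³ + 96t² - 2104t - 29568) + (-(476/25)t² + (4284/25)t - 53312/25)
  -40t³ + 96t² - 2104t - 29568 = ((250/119)t + 1650/119)(-(476/25)t² + (4284/25)t - 53312/25) + (0)
Last nonzero remainder: -(476/25)t² + (4284/25)t - 53312/25. Dividing through by -476/25 gives the monic gcd t² - 9t + 112.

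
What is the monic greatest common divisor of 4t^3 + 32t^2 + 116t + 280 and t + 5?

Repeated division with remainder:
  4t^3 + 32t^2 + 116t + 280 = (4t^2 + 12t + 56)(t + 5) + (0)
The last nonzero remainder t + 5 is already monic.

t + 5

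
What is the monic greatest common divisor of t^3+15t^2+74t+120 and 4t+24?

Repeated division with remainder:
  t^3+15t^2+74t+120 = ((1/4)t^2+(9/4)t+5)(4t+24) + (0)
Last nonzero remainder: 4t+24. Dividing through by 4 gives the monic gcd t+6.

t+6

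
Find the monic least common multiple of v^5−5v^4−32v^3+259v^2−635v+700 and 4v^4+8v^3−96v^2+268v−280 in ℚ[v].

By polynomial division,
  v^5−5v^4−32v^3+259v^2−635v+700 = ((1/4)v−7/4)(4v^4+8v^3−96v^2+268v−280) + (6v^3+24v^2−96v+210)
  4v^4+8v^3−96v^2+268v−280 = ((2/3)v−4/3)(6v^3+24v^2−96v+210) + (0)
Last nonzero remainder: 6v^3+24v^2−96v+210. Dividing through by 6 gives the monic gcd v^3+4v^2−16v+35.
Then lcm(f, g) = f·g / gcd(f, g); expanding and making the result monic gives the answer.

v^6−7v^5−22v^4+323v^3−1153v^2+1970v−1400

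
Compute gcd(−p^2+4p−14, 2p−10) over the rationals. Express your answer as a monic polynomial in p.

1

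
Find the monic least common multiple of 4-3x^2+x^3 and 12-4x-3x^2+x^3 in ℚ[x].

By polynomial division,
  x^3-3x^2+4 = (x^3-3x^2-4x+12) + (4x-8)
  x^3-3x^2-4x+12 = ((1/4)x^2-(1/4)x-3/2)(4x-8) + (0)
Last nonzero remainder: 4x-8. Dividing through by 4 gives the monic gcd x-2.
Then lcm(f, g) = f·g / gcd(f, g); expanding and making the result monic gives the answer.

-24-4x+22x^2-3x^3-4x^4+x^5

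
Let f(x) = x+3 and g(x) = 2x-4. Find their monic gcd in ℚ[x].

Euclidean algorithm in ℚ[x]:
  x+3 = (1/2)(2x-4) + (5)
  2x-4 = ((2/5)x-4/5)(5) + (0)
The last nonzero remainder is the constant 5, so the polynomials are coprime and gcd = 1.

1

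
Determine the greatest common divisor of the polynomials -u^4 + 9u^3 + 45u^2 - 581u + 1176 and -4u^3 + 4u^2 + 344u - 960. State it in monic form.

Apply the Euclidean algorithm:
  -u^4 + 9u^3 + 45u^2 - 581u + 1176 = ((1/4)u - 2)(-4u^3 + 4u^2 + 344u - 960) + (-33u^2 + 347u - 744)
  -4u^3 + 4u^2 + 344u - 960 = ((4/33)u + 1256/1089)(-33u^2 + 347u - 744) + ((36992/1089)u - 36992/363)
  -33u^2 + 347u - 744 = (-(35937/36992)u + 33759/4624)((36992/1089)u - 36992/363) + (0)
Last nonzero remainder: (36992/1089)u - 36992/363. Dividing through by 36992/1089 gives the monic gcd u - 3.

u - 3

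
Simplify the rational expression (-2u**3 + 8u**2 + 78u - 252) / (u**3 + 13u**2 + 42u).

(-2u**2 + 20u - 42)/(u**2 + 7u)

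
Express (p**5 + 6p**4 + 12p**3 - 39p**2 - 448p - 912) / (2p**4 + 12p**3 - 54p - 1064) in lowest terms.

Apply the Euclidean algorithm:
  p**5 + 6p**4 + 12p**3 - 39p**2 - 448p - 912 = ((1/2)p)(2p**4 + 12p**3 - 54p - 1064) + (12p**3 - 12p**2 + 84p - 912)
  2p**4 + 12p**3 - 54p - 1064 = ((1/6)p + 7/6)(12p**3 - 12p**2 + 84p - 912) + (0)
Last nonzero remainder: 12p**3 - 12p**2 + 84p - 912. Dividing through by 12 gives the monic gcd p**3 - p**2 + 7p - 76.
Cancel p**3 - p**2 + 7p - 76 from numerator and denominator to get the reduced form.

(p**2 + 7p + 12)/(2p + 14)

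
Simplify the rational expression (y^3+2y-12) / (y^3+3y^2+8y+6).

(y-2)/(y+1)

By polynomial division,
  y^3+2y-12 = (y^3+3y^2+8y+6) + (-3y^2-6y-18)
  y^3+3y^2+8y+6 = (-(1/3)y-1/3)(-3y^2-6y-18) + (0)
Last nonzero remainder: -3y^2-6y-18. Dividing through by -3 gives the monic gcd y^2+2y+6.
Cancel y^2+2y+6 from numerator and denominator to get the reduced form.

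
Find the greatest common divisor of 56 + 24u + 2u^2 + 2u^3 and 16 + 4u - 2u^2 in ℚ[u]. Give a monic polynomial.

Repeated division with remainder:
  2u^3 + 2u^2 + 24u + 56 = (-u - 3)(-2u^2 + 4u + 16) + (52u + 104)
  -2u^2 + 4u + 16 = (-(1/26)u + 2/13)(52u + 104) + (0)
Last nonzero remainder: 52u + 104. Dividing through by 52 gives the monic gcd u + 2.

2 + u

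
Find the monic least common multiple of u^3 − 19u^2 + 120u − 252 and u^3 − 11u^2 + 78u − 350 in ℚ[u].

u^5 − 23u^4 + 246u^3 − 1682u^2 + 7008u − 12600

Repeated division with remainder:
  u^3 − 19u^2 + 120u − 252 = (u^3 − 11u^2 + 78u − 350) + (−8u^2 + 42u + 98)
  u^3 − 11u^2 + 78u − 350 = (−(1/8)u + 23/32)(−8u^2 + 42u + 98) + ((961/16)u − 6727/16)
  −8u^2 + 42u + 98 = (−(128/961)u − 224/961)((961/16)u − 6727/16) + (0)
Last nonzero remainder: (961/16)u − 6727/16. Dividing through by 961/16 gives the monic gcd u − 7.
Then lcm(f, g) = f·g / gcd(f, g); expanding and making the result monic gives the answer.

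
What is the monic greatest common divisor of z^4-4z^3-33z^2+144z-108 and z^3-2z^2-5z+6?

z^2-4z+3

By polynomial division,
  z^4-4z^3-33z^2+144z-108 = (z-2)(z^3-2z^2-5z+6) + (-32z^2+128z-96)
  z^3-2z^2-5z+6 = (-(1/32)z-1/16)(-32z^2+128z-96) + (0)
Last nonzero remainder: -32z^2+128z-96. Dividing through by -32 gives the monic gcd z^2-4z+3.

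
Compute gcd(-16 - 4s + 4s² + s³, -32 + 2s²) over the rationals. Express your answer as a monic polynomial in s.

4 + s

Apply the Euclidean algorithm:
  s³ + 4s² - 4s - 16 = ((1/2)s + 2)(2s² - 32) + (12s + 48)
  2s² - 32 = ((1/6)s - 2/3)(12s + 48) + (0)
Last nonzero remainder: 12s + 48. Dividing through by 12 gives the monic gcd s + 4.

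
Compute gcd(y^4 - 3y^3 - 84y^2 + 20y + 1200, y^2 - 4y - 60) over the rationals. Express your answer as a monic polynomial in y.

Euclidean algorithm in ℚ[y]:
  y^4 - 3y^3 - 84y^2 + 20y + 1200 = (y^2 + y - 20)(y^2 - 4y - 60) + (0)
The last nonzero remainder y^2 - 4y - 60 is already monic.

y^2 - 4y - 60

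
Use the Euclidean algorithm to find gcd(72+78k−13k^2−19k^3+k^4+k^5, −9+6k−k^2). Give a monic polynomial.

9−6k+k^2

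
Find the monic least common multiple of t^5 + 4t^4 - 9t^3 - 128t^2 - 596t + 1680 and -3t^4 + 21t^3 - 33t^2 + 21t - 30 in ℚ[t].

t^7 + 4t^6 - 8t^5 - 124t^4 - 605t^3 + 1552t^2 - 596t + 1680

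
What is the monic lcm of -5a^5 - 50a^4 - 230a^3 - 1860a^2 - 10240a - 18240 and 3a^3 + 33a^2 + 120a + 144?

Apply the Euclidean algorithm:
  -5a^5 - 50a^4 - 230a^3 - 1860a^2 - 10240a - 18240 = (-(5/3)a^2 + (5/3)a - 85/3)(3a^3 + 33a^2 + 120a + 144) + (-885a^2 - 7080a - 14160)
  3a^3 + 33a^2 + 120a + 144 = (-(1/295)a - 3/295)(-885a^2 - 7080a - 14160) + (0)
Last nonzero remainder: -885a^2 - 7080a - 14160. Dividing through by -885 gives the monic gcd a^2 + 8a + 16.
Then lcm(f, g) = f·g / gcd(f, g); expanding and making the result monic gives the answer.

a^6 + 13a^5 + 76a^4 + 510a^3 + 3164a^2 + 9792a + 10944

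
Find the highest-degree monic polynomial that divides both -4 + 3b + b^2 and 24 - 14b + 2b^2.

1

By polynomial division,
  b^2 + 3b - 4 = (1/2)(2b^2 - 14b + 24) + (10b - 16)
  2b^2 - 14b + 24 = ((1/5)b - 27/25)(10b - 16) + (168/25)
  10b - 16 = ((125/84)b - 50/21)(168/25) + (0)
The last nonzero remainder is the constant 168/25, so the polynomials are coprime and gcd = 1.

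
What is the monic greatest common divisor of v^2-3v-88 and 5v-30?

Euclidean algorithm in ℚ[v]:
  v^2-3v-88 = ((1/5)v+3/5)(5v-30) + (-70)
  5v-30 = (-(1/14)v+3/7)(-70) + (0)
The last nonzero remainder is the constant -70, so the polynomials are coprime and gcd = 1.

1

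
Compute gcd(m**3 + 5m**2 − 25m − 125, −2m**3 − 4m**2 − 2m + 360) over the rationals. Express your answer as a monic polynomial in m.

m − 5

By polynomial division,
  m**3 + 5m**2 − 25m − 125 = (−1/2)(−2m**3 − 4m**2 − 2m + 360) + (3m**2 − 26m + 55)
  −2m**3 − 4m**2 − 2m + 360 = (−(2/3)m − 64/9)(3m**2 − 26m + 55) + (−(1352/9)m + 6760/9)
  3m**2 − 26m + 55 = (−(27/1352)m + 99/1352)(−(1352/9)m + 6760/9) + (0)
Last nonzero remainder: −(1352/9)m + 6760/9. Dividing through by −1352/9 gives the monic gcd m − 5.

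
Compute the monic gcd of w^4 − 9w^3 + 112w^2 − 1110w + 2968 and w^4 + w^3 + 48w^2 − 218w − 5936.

Euclidean algorithm in ℚ[w]:
  w^4 − 9w^3 + 112w^2 − 1110w + 2968 = (w^4 + w^3 + 48w^2 − 218w − 5936) + (−10w^3 + 64w^2 − 892w + 8904)
  w^4 + w^3 + 48w^2 − 218w − 5936 = (−(1/10)w − 37/50)(−10w^3 + 64w^2 − 892w + 8904) + ((154/25)w^2 + (308/25)w + 16324/25)
  −10w^3 + 64w^2 − 892w + 8904 = (−(125/77)w + 150/11)((154/25)w^2 + (308/25)w + 16324/25) + (0)
Last nonzero remainder: (154/25)w^2 + (308/25)w + 16324/25. Dividing through by 154/25 gives the monic gcd w^2 + 2w + 106.

w^2 + 2w + 106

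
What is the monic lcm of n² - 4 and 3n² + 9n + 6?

n³ + n² - 4n - 4

Euclidean algorithm in ℚ[n]:
  n² - 4 = (1/3)(3n² + 9n + 6) + (-3n - 6)
  3n² + 9n + 6 = (-n - 1)(-3n - 6) + (0)
Last nonzero remainder: -3n - 6. Dividing through by -3 gives the monic gcd n + 2.
Then lcm(f, g) = f·g / gcd(f, g); expanding and making the result monic gives the answer.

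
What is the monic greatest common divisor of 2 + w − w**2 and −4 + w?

1

Euclidean algorithm in ℚ[w]:
  −w**2 + w + 2 = (−w − 3)(w − 4) + (−10)
  w − 4 = (−(1/10)w + 2/5)(−10) + (0)
The last nonzero remainder is the constant −10, so the polynomials are coprime and gcd = 1.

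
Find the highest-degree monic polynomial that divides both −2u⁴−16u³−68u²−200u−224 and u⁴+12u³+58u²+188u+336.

Repeated division with remainder:
  −2u⁴−16u³−68u²−200u−224 = (−2)(u⁴+12u³+58u²+188u+336) + (8u³+48u²+176u+448)
  u⁴+12u³+58u²+188u+336 = ((1/8)u+3/4)(8u³+48u²+176u+448) + (0)
Last nonzero remainder: 8u³+48u²+176u+448. Dividing through by 8 gives the monic gcd u³+6u²+22u+56.

u³+6u²+22u+56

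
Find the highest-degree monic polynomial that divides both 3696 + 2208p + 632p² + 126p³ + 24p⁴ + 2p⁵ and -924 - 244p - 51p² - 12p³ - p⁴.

154 + 15p + 6p² + p³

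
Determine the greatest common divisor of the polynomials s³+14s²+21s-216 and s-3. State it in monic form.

s-3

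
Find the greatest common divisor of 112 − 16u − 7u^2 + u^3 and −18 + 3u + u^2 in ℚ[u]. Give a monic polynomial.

Euclidean algorithm in ℚ[u]:
  u^3 − 7u^2 − 16u + 112 = (u − 10)(u^2 + 3u − 18) + (32u − 68)
  u^2 + 3u − 18 = ((1/32)u + 41/256)(32u − 68) + (−455/64)
  32u − 68 = (−(2048/455)u + 4352/455)(−455/64) + (0)
The last nonzero remainder is the constant −455/64, so the polynomials are coprime and gcd = 1.

1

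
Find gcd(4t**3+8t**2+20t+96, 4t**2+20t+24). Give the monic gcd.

Apply the Euclidean algorithm:
  4t**3+8t**2+20t+96 = (t−3)(4t**2+20t+24) + (56t+168)
  4t**2+20t+24 = ((1/14)t+1/7)(56t+168) + (0)
Last nonzero remainder: 56t+168. Dividing through by 56 gives the monic gcd t+3.

t+3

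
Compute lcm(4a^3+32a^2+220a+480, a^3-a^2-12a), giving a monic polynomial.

a^5+4a^4+23a^3-100a^2-480a

Repeated division with remainder:
  4a^3+32a^2+220a+480 = (4)(a^3-a^2-12a) + (36a^2+268a+480)
  a^3-a^2-12a = ((1/36)a-19/81)(36a^2+268a+480) + ((3040/81)a+3040/27)
  36a^2+268a+480 = ((729/760)a+81/19)((3040/81)a+3040/27) + (0)
Last nonzero remainder: (3040/81)a+3040/27. Dividing through by 3040/81 gives the monic gcd a+3.
Then lcm(f, g) = f·g / gcd(f, g); expanding and making the result monic gives the answer.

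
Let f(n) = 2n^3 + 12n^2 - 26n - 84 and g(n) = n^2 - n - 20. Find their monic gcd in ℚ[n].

Apply the Euclidean algorithm:
  2n^3 + 12n^2 - 26n - 84 = (2n + 14)(n^2 - n - 20) + (28n + 196)
  n^2 - n - 20 = ((1/28)n - 2/7)(28n + 196) + (36)
  28n + 196 = ((7/9)n + 49/9)(36) + (0)
The last nonzero remainder is the constant 36, so the polynomials are coprime and gcd = 1.

1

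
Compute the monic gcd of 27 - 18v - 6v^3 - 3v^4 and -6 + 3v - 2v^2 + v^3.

By polynomial division,
  -3v^4 - 6v^3 - 18v + 27 = (-3v - 12)(v^3 - 2v^2 + 3v - 6) + (-15v^2 - 45)
  v^3 - 2v^2 + 3v - 6 = (-(1/15)v + 2/15)(-15v^2 - 45) + (0)
Last nonzero remainder: -15v^2 - 45. Dividing through by -15 gives the monic gcd v^2 + 3.

3 + v^2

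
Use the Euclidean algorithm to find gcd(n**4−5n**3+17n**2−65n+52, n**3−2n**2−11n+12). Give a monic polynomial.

n**2−5n+4

Euclidean algorithm in ℚ[n]:
  n**4−5n**3+17n**2−65n+52 = (n−3)(n**3−2n**2−11n+12) + (22n**2−110n+88)
  n**3−2n**2−11n+12 = ((1/22)n+3/22)(22n**2−110n+88) + (0)
Last nonzero remainder: 22n**2−110n+88. Dividing through by 22 gives the monic gcd n**2−5n+4.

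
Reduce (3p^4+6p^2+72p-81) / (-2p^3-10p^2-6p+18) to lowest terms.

(-3p^2+6p-27)/(2p+6)

Euclidean algorithm in ℚ[p]:
  3p^4+6p^2+72p-81 = (-(3/2)p+15/2)(-2p^3-10p^2-6p+18) + (72p^2+144p-216)
  -2p^3-10p^2-6p+18 = (-(1/36)p-1/12)(72p^2+144p-216) + (0)
Last nonzero remainder: 72p^2+144p-216. Dividing through by 72 gives the monic gcd p^2+2p-3.
Cancel p^2+2p-3 from numerator and denominator to get the reduced form.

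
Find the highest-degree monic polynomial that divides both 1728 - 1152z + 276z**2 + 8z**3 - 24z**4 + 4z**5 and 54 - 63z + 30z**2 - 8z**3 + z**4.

Euclidean algorithm in ℚ[z]:
  4z**5 - 24z**4 + 8z**3 + 276z**2 - 1152z + 1728 = (4z + 8)(z**4 - 8z**3 + 30z**2 - 63z + 54) + (-48z**3 + 288z**2 - 864z + 1296)
  z**4 - 8z**3 + 30z**2 - 63z + 54 = (-(1/48)z + 1/24)(-48z**3 + 288z**2 - 864z + 1296) + (0)
Last nonzero remainder: -48z**3 + 288z**2 - 864z + 1296. Dividing through by -48 gives the monic gcd z**3 - 6z**2 + 18z - 27.

-27 + 18z - 6z**2 + z**3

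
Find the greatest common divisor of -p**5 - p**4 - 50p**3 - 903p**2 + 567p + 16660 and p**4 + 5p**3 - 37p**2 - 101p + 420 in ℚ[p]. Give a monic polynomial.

p**3 + 8p**2 - 13p - 140

By polynomial division,
  -p**5 - p**4 - 50p**3 - 903p**2 + 567p + 16660 = (-p + 4)(p**4 + 5p**3 - 37p**2 - 101p + 420) + (-107p**3 - 856p**2 + 1391p + 14980)
  p**4 + 5p**3 - 37p**2 - 101p + 420 = (-(1/107)p + 3/107)(-107p**3 - 856p**2 + 1391p + 14980) + (0)
Last nonzero remainder: -107p**3 - 856p**2 + 1391p + 14980. Dividing through by -107 gives the monic gcd p**3 + 8p**2 - 13p - 140.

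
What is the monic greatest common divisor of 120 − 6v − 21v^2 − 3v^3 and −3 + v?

1

Euclidean algorithm in ℚ[v]:
  −3v^3 − 21v^2 − 6v + 120 = (−3v^2 − 30v − 96)(v − 3) + (−168)
  v − 3 = (−(1/168)v + 1/56)(−168) + (0)
The last nonzero remainder is the constant −168, so the polynomials are coprime and gcd = 1.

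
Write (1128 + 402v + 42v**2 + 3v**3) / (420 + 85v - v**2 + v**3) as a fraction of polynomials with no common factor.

(282 + 30v + 3v**2)/(105 - 5v + v**2)

By polynomial division,
  3v**3 + 42v**2 + 402v + 1128 = (3)(v**3 - v**2 + 85v + 420) + (45v**2 + 147v - 132)
  v**3 - v**2 + 85v + 420 = ((1/45)v - 64/675)(45v**2 + 147v - 132) + ((22921/225)v + 91684/225)
  45v**2 + 147v - 132 = ((10125/22921)v - 7425/22921)((22921/225)v + 91684/225) + (0)
Last nonzero remainder: (22921/225)v + 91684/225. Dividing through by 22921/225 gives the monic gcd v + 4.
Cancel v + 4 from numerator and denominator to get the reduced form.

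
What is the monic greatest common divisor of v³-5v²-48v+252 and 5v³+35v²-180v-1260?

By polynomial division,
  v³-5v²-48v+252 = (1/5)(5v³+35v²-180v-1260) + (-12v²-12v+504)
  5v³+35v²-180v-1260 = (-(5/12)v-5/2)(-12v²-12v+504) + (0)
Last nonzero remainder: -12v²-12v+504. Dividing through by -12 gives the monic gcd v²+v-42.

v²+v-42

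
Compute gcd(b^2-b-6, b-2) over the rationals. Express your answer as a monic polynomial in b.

1

Repeated division with remainder:
  b^2-b-6 = (b+1)(b-2) + (-4)
  b-2 = (-(1/4)b+1/2)(-4) + (0)
The last nonzero remainder is the constant -4, so the polynomials are coprime and gcd = 1.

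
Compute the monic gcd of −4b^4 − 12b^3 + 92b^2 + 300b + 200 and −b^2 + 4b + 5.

b^2 − 4b − 5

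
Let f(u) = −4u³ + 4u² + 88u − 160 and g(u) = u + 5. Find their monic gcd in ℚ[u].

u + 5

Apply the Euclidean algorithm:
  −4u³ + 4u² + 88u − 160 = (−4u² + 24u − 32)(u + 5) + (0)
The last nonzero remainder u + 5 is already monic.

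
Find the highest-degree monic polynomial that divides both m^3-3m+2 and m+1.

By polynomial division,
  m^3-3m+2 = (m^2-m-2)(m+1) + (4)
  m+1 = ((1/4)m+1/4)(4) + (0)
The last nonzero remainder is the constant 4, so the polynomials are coprime and gcd = 1.

1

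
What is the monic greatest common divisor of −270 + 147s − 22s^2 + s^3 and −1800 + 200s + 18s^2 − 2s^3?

90 − 19s + s^2

Repeated division with remainder:
  s^3 − 22s^2 + 147s − 270 = (−1/2)(−2s^3 + 18s^2 + 200s − 1800) + (−13s^2 + 247s − 1170)
  −2s^3 + 18s^2 + 200s − 1800 = ((2/13)s + 20/13)(−13s^2 + 247s − 1170) + (0)
Last nonzero remainder: −13s^2 + 247s − 1170. Dividing through by −13 gives the monic gcd s^2 − 19s + 90.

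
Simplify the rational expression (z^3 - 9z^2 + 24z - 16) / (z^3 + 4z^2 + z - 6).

(z^2 - 8z + 16)/(z^2 + 5z + 6)

Apply the Euclidean algorithm:
  z^3 - 9z^2 + 24z - 16 = (z^3 + 4z^2 + z - 6) + (-13z^2 + 23z - 10)
  z^3 + 4z^2 + z - 6 = (-(1/13)z - 75/169)(-13z^2 + 23z - 10) + ((1764/169)z - 1764/169)
  -13z^2 + 23z - 10 = (-(2197/1764)z + 845/882)((1764/169)z - 1764/169) + (0)
Last nonzero remainder: (1764/169)z - 1764/169. Dividing through by 1764/169 gives the monic gcd z - 1.
Cancel z - 1 from numerator and denominator to get the reduced form.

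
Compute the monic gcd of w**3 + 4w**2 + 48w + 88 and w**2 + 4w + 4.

Apply the Euclidean algorithm:
  w**3 + 4w**2 + 48w + 88 = (w)(w**2 + 4w + 4) + (44w + 88)
  w**2 + 4w + 4 = ((1/44)w + 1/22)(44w + 88) + (0)
Last nonzero remainder: 44w + 88. Dividing through by 44 gives the monic gcd w + 2.

w + 2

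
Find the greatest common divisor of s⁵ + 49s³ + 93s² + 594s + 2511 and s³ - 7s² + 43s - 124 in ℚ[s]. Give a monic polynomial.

By polynomial division,
  s⁵ + 49s³ + 93s² + 594s + 2511 = (s² + 7s + 55)(s³ - 7s² + 43s - 124) + (301s² - 903s + 9331)
  s³ - 7s² + 43s - 124 = ((1/301)s - 4/301)(301s² - 903s + 9331) + (0)
Last nonzero remainder: 301s² - 903s + 9331. Dividing through by 301 gives the monic gcd s² - 3s + 31.

s² - 3s + 31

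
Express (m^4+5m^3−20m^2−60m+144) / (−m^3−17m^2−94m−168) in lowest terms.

Apply the Euclidean algorithm:
  m^4+5m^3−20m^2−60m+144 = (−m+12)(−m^3−17m^2−94m−168) + (90m^2+900m+2160)
  −m^3−17m^2−94m−168 = (−(1/90)m−7/90)(90m^2+900m+2160) + (0)
Last nonzero remainder: 90m^2+900m+2160. Dividing through by 90 gives the monic gcd m^2+10m+24.
Cancel m^2+10m+24 from numerator and denominator to get the reduced form.

(−m^2+5m−6)/(m+7)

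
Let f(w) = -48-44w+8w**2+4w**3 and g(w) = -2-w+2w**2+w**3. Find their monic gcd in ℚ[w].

1+w

Euclidean algorithm in ℚ[w]:
  4w**3+8w**2-44w-48 = (4)(w**3+2w**2-w-2) + (-40w-40)
  w**3+2w**2-w-2 = (-(1/40)w**2-(1/40)w+1/20)(-40w-40) + (0)
Last nonzero remainder: -40w-40. Dividing through by -40 gives the monic gcd w+1.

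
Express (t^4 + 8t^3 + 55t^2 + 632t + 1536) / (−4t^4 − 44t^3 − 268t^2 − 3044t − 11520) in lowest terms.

(−t^2 − 11t − 24)/(4t^2 + 56t + 180)

Repeated division with remainder:
  t^4 + 8t^3 + 55t^2 + 632t + 1536 = (−1/4)(−4t^4 − 44t^3 − 268t^2 − 3044t − 11520) + (−3t^3 − 12t^2 − 129t − 1344)
  −4t^4 − 44t^3 − 268t^2 − 3044t − 11520 = ((4/3)t + 28/3)(−3t^3 − 12t^2 − 129t − 1344) + (16t^2 − 48t + 1024)
  −3t^3 − 12t^2 − 129t − 1344 = (−(3/16)t − 21/16)(16t^2 − 48t + 1024) + (0)
Last nonzero remainder: 16t^2 − 48t + 1024. Dividing through by 16 gives the monic gcd t^2 − 3t + 64.
Cancel t^2 − 3t + 64 from numerator and denominator to get the reduced form.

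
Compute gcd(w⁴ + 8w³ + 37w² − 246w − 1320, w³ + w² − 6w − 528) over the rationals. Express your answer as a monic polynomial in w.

Euclidean algorithm in ℚ[w]:
  w⁴ + 8w³ + 37w² − 246w − 1320 = (w + 7)(w³ + w² − 6w − 528) + (36w² + 324w + 2376)
  w³ + w² − 6w − 528 = ((1/36)w − 2/9)(36w² + 324w + 2376) + (0)
Last nonzero remainder: 36w² + 324w + 2376. Dividing through by 36 gives the monic gcd w² + 9w + 66.

w² + 9w + 66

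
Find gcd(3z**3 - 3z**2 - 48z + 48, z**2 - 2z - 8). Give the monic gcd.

z - 4

Repeated division with remainder:
  3z**3 - 3z**2 - 48z + 48 = (3z + 3)(z**2 - 2z - 8) + (-18z + 72)
  z**2 - 2z - 8 = (-(1/18)z - 1/9)(-18z + 72) + (0)
Last nonzero remainder: -18z + 72. Dividing through by -18 gives the monic gcd z - 4.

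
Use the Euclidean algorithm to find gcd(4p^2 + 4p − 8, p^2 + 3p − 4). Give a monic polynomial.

Apply the Euclidean algorithm:
  4p^2 + 4p − 8 = (4)(p^2 + 3p − 4) + (−8p + 8)
  p^2 + 3p − 4 = (−(1/8)p − 1/2)(−8p + 8) + (0)
Last nonzero remainder: −8p + 8. Dividing through by −8 gives the monic gcd p − 1.

p − 1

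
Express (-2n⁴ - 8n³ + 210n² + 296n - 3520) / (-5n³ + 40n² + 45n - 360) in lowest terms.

(2n³ + 24n² - 18n - 440)/(5n² - 45)

Repeated division with remainder:
  -2n⁴ - 8n³ + 210n² + 296n - 3520 = ((2/5)n + 24/5)(-5n³ + 40n² + 45n - 360) + (224n - 1792)
  -5n³ + 40n² + 45n - 360 = (-(5/224)n² + 45/224)(224n - 1792) + (0)
Last nonzero remainder: 224n - 1792. Dividing through by 224 gives the monic gcd n - 8.
Cancel n - 8 from numerator and denominator to get the reduced form.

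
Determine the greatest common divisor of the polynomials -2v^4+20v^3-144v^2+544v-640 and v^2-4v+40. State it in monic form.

v^2-4v+40

Apply the Euclidean algorithm:
  -2v^4+20v^3-144v^2+544v-640 = (-2v^2+12v-16)(v^2-4v+40) + (0)
The last nonzero remainder v^2-4v+40 is already monic.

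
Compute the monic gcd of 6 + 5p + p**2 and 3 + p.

3 + p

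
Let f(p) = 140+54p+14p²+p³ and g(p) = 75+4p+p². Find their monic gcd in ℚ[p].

By polynomial division,
  p³+14p²+54p+140 = (p+10)(p²+4p+75) + (−61p−610)
  p²+4p+75 = (−(1/61)p+6/61)(−61p−610) + (135)
  −61p−610 = (−(61/135)p−122/27)(135) + (0)
The last nonzero remainder is the constant 135, so the polynomials are coprime and gcd = 1.

1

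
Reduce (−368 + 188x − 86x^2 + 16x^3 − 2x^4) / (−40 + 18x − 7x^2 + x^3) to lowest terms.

Apply the Euclidean algorithm:
  −2x^4 + 16x^3 − 86x^2 + 188x − 368 = (−2x + 2)(x^3 − 7x^2 + 18x − 40) + (−36x^2 + 72x − 288)
  x^3 − 7x^2 + 18x − 40 = (−(1/36)x + 5/36)(−36x^2 + 72x − 288) + (0)
Last nonzero remainder: −36x^2 + 72x − 288. Dividing through by −36 gives the monic gcd x^2 − 2x + 8.
Cancel x^2 − 2x + 8 from numerator and denominator to get the reduced form.

(−46 + 12x − 2x^2)/(−5 + x)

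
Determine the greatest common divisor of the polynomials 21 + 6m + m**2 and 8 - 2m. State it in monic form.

Euclidean algorithm in ℚ[m]:
  m**2 + 6m + 21 = (-(1/2)m - 5)(-2m + 8) + (61)
  -2m + 8 = (-(2/61)m + 8/61)(61) + (0)
The last nonzero remainder is the constant 61, so the polynomials are coprime and gcd = 1.

1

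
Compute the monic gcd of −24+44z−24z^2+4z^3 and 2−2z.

−1+z

Euclidean algorithm in ℚ[z]:
  4z^3−24z^2+44z−24 = (−2z^2+10z−12)(−2z+2) + (0)
Last nonzero remainder: −2z+2. Dividing through by −2 gives the monic gcd z−1.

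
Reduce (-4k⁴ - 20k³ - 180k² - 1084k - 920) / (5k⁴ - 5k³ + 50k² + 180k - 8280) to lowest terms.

(-4k² - 24k - 20)/(5k² - 180)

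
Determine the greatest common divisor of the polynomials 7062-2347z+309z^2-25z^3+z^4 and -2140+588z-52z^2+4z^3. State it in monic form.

Euclidean algorithm in ℚ[z]:
  z^4-25z^3+309z^2-2347z+7062 = ((1/4)z-3)(4z^3-52z^2+588z-2140) + (6z^2-48z+642)
  4z^3-52z^2+588z-2140 = ((2/3)z-10/3)(6z^2-48z+642) + (0)
Last nonzero remainder: 6z^2-48z+642. Dividing through by 6 gives the monic gcd z^2-8z+107.

107-8z+z^2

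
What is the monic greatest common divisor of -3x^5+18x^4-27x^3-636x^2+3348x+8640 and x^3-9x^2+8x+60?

x^2-4x-12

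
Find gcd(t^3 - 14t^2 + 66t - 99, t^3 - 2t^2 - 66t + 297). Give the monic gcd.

t^2 - 11t + 33

Euclidean algorithm in ℚ[t]:
  t^3 - 14t^2 + 66t - 99 = (t^3 - 2t^2 - 66t + 297) + (-12t^2 + 132t - 396)
  t^3 - 2t^2 - 66t + 297 = (-(1/12)t - 3/4)(-12t^2 + 132t - 396) + (0)
Last nonzero remainder: -12t^2 + 132t - 396. Dividing through by -12 gives the monic gcd t^2 - 11t + 33.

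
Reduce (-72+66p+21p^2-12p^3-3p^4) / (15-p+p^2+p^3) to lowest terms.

(-24+30p-3p^2-3p^3)/(5-2p+p^2)

Apply the Euclidean algorithm:
  -3p^4-12p^3+21p^2+66p-72 = (-3p-9)(p^3+p^2-p+15) + (27p^2+102p+63)
  p^3+p^2-p+15 = ((1/27)p-25/243)(27p^2+102p+63) + ((580/81)p+580/27)
  27p^2+102p+63 = ((2187/580)p+1701/580)((580/81)p+580/27) + (0)
Last nonzero remainder: (580/81)p+580/27. Dividing through by 580/81 gives the monic gcd p+3.
Cancel p+3 from numerator and denominator to get the reduced form.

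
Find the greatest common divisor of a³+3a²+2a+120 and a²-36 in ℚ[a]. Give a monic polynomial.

By polynomial division,
  a³+3a²+2a+120 = (a+3)(a²-36) + (38a+228)
  a²-36 = ((1/38)a-3/19)(38a+228) + (0)
Last nonzero remainder: 38a+228. Dividing through by 38 gives the monic gcd a+6.

a+6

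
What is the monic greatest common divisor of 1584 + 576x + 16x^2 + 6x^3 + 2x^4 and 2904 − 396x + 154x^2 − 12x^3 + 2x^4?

Euclidean algorithm in ℚ[x]:
  2x^4 + 6x^3 + 16x^2 + 576x + 1584 = (2x^4 − 12x^3 + 154x^2 − 396x + 2904) + (18x^3 − 138x^2 + 972x − 1320)
  2x^4 − 12x^3 + 154x^2 − 396x + 2904 = ((1/9)x + 5/27)(18x^3 − 138x^2 + 972x − 1320) + ((644/9)x^2 − (1288/3)x + 28336/9)
  18x^3 − 138x^2 + 972x − 1320 = ((81/322)x − 135/322)((644/9)x^2 − (1288/3)x + 28336/9) + (0)
Last nonzero remainder: (644/9)x^2 − (1288/3)x + 28336/9. Dividing through by 644/9 gives the monic gcd x^2 − 6x + 44.

44 − 6x + x^2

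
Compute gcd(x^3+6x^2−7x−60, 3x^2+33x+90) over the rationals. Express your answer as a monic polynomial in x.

x+5

Repeated division with remainder:
  x^3+6x^2−7x−60 = ((1/3)x−5/3)(3x^2+33x+90) + (18x+90)
  3x^2+33x+90 = ((1/6)x+1)(18x+90) + (0)
Last nonzero remainder: 18x+90. Dividing through by 18 gives the monic gcd x+5.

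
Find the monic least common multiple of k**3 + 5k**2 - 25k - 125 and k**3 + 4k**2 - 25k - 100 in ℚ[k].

Repeated division with remainder:
  k**3 + 5k**2 - 25k - 125 = (k**3 + 4k**2 - 25k - 100) + (k**2 - 25)
  k**3 + 4k**2 - 25k - 100 = (k + 4)(k**2 - 25) + (0)
The last nonzero remainder k**2 - 25 is already monic.
Then lcm(f, g) = f·g / gcd(f, g); expanding and making the result monic gives the answer.

k**4 + 9k**3 - 5k**2 - 225k - 500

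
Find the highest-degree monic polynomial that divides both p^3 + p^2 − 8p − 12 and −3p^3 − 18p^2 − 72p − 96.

p + 2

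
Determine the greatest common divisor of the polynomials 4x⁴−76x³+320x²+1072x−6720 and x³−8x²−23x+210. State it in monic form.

Euclidean algorithm in ℚ[x]:
  4x⁴−76x³+320x²+1072x−6720 = (4x−44)(x³−8x²−23x+210) + (60x²−780x+2520)
  x³−8x²−23x+210 = ((1/60)x+1/12)(60x²−780x+2520) + (0)
Last nonzero remainder: 60x²−780x+2520. Dividing through by 60 gives the monic gcd x²−13x+42.

x²−13x+42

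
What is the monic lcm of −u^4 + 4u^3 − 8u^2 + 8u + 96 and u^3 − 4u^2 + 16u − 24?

Apply the Euclidean algorithm:
  −u^4 + 4u^3 − 8u^2 + 8u + 96 = (−u)(u^3 − 4u^2 + 16u − 24) + (8u^2 − 16u + 96)
  u^3 − 4u^2 + 16u − 24 = ((1/8)u − 1/4)(8u^2 − 16u + 96) + (0)
Last nonzero remainder: 8u^2 − 16u + 96. Dividing through by 8 gives the monic gcd u^2 − 2u + 12.
Then lcm(f, g) = f·g / gcd(f, g); expanding and making the result monic gives the answer.

u^5 − 6u^4 + 16u^3 − 24u^2 − 80u + 192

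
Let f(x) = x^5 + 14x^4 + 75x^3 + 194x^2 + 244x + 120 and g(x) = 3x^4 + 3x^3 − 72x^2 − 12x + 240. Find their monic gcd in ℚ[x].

x^2 + 7x + 10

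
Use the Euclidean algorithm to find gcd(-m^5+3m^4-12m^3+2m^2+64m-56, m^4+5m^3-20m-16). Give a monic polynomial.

m^2-4

Repeated division with remainder:
  -m^5+3m^4-12m^3+2m^2+64m-56 = (-m+8)(m^4+5m^3-20m-16) + (-52m^3-18m^2+208m+72)
  m^4+5m^3-20m-16 = (-(1/52)m-121/1352)(-52m^3-18m^2+208m+72) + ((1615/676)m^2-1615/169)
  -52m^3-18m^2+208m+72 = (-(35152/1615)m-12168/1615)((1615/676)m^2-1615/169) + (0)
Last nonzero remainder: (1615/676)m^2-1615/169. Dividing through by 1615/676 gives the monic gcd m^2-4.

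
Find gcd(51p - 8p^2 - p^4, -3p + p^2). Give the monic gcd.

-3p + p^2

Euclidean algorithm in ℚ[p]:
  -p^4 - 8p^2 + 51p = (-p^2 - 3p - 17)(p^2 - 3p) + (0)
The last nonzero remainder p^2 - 3p is already monic.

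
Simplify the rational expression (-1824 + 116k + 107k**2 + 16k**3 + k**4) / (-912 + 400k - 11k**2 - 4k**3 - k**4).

(-8 - k)/(-4 + k)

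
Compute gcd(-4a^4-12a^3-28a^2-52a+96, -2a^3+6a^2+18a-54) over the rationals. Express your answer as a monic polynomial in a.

By polynomial division,
  -4a^4-12a^3-28a^2-52a+96 = (2a+12)(-2a^3+6a^2+18a-54) + (-136a^2-160a+744)
  -2a^3+6a^2+18a-54 = ((1/68)a-71/1156)(-136a^2-160a+744) + (-(800/289)a-2400/289)
  -136a^2-160a+744 = ((4913/100)a-8959/100)(-(800/289)a-2400/289) + (0)
Last nonzero remainder: -(800/289)a-2400/289. Dividing through by -800/289 gives the monic gcd a+3.

a+3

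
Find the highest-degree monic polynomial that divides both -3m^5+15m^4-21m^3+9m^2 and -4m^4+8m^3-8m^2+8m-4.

m^2-2m+1

Euclidean algorithm in ℚ[m]:
  -3m^5+15m^4-21m^3+9m^2 = ((3/4)m-9/4)(-4m^4+8m^3-8m^2+8m-4) + (3m^3-15m^2+21m-9)
  -4m^4+8m^3-8m^2+8m-4 = (-(4/3)m-4)(3m^3-15m^2+21m-9) + (-40m^2+80m-40)
  3m^3-15m^2+21m-9 = (-(3/40)m+9/40)(-40m^2+80m-40) + (0)
Last nonzero remainder: -40m^2+80m-40. Dividing through by -40 gives the monic gcd m^2-2m+1.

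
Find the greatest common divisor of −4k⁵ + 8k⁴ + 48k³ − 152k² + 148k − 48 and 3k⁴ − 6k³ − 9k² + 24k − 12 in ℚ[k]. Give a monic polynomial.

k² − 2k + 1

Euclidean algorithm in ℚ[k]:
  −4k⁵ + 8k⁴ + 48k³ − 152k² + 148k − 48 = (−(4/3)k)(3k⁴ − 6k³ − 9k² + 24k − 12) + (36k³ − 120k² + 132k − 48)
  3k⁴ − 6k³ − 9k² + 24k − 12 = ((1/12)k + 1/9)(36k³ − 120k² + 132k − 48) + (−(20/3)k² + (40/3)k − 20/3)
  36k³ − 120k² + 132k − 48 = (−(27/5)k + 36/5)(−(20/3)k² + (40/3)k − 20/3) + (0)
Last nonzero remainder: −(20/3)k² + (40/3)k − 20/3. Dividing through by −20/3 gives the monic gcd k² − 2k + 1.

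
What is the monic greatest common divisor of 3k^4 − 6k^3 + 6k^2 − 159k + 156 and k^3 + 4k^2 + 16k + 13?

Apply the Euclidean algorithm:
  3k^4 − 6k^3 + 6k^2 − 159k + 156 = (3k − 18)(k^3 + 4k^2 + 16k + 13) + (30k^2 + 90k + 390)
  k^3 + 4k^2 + 16k + 13 = ((1/30)k + 1/30)(30k^2 + 90k + 390) + (0)
Last nonzero remainder: 30k^2 + 90k + 390. Dividing through by 30 gives the monic gcd k^2 + 3k + 13.

k^2 + 3k + 13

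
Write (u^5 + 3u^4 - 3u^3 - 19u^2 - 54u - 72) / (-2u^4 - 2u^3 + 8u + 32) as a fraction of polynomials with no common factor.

Repeated division with remainder:
  u^5 + 3u^4 - 3u^3 - 19u^2 - 54u - 72 = (-(1/2)u - 1)(-2u^4 - 2u^3 + 8u + 32) + (-5u^3 - 15u^2 - 30u - 40)
  -2u^4 - 2u^3 + 8u + 32 = ((2/5)u - 4/5)(-5u^3 - 15u^2 - 30u - 40) + (0)
Last nonzero remainder: -5u^3 - 15u^2 - 30u - 40. Dividing through by -5 gives the monic gcd u^3 + 3u^2 + 6u + 8.
Cancel u^3 + 3u^2 + 6u + 8 from numerator and denominator to get the reduced form.

(-u^2 + 9)/(2u - 4)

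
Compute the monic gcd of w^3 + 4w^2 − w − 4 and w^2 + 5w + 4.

Apply the Euclidean algorithm:
  w^3 + 4w^2 − w − 4 = (w − 1)(w^2 + 5w + 4) + (0)
The last nonzero remainder w^2 + 5w + 4 is already monic.

w^2 + 5w + 4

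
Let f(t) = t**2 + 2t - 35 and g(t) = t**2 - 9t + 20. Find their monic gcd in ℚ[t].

By polynomial division,
  t**2 + 2t - 35 = (t**2 - 9t + 20) + (11t - 55)
  t**2 - 9t + 20 = ((1/11)t - 4/11)(11t - 55) + (0)
Last nonzero remainder: 11t - 55. Dividing through by 11 gives the monic gcd t - 5.

t - 5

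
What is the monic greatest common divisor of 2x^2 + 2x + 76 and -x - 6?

1

By polynomial division,
  2x^2 + 2x + 76 = (-2x + 10)(-x - 6) + (136)
  -x - 6 = (-(1/136)x - 3/68)(136) + (0)
The last nonzero remainder is the constant 136, so the polynomials are coprime and gcd = 1.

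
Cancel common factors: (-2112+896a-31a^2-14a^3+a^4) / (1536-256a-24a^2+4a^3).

(33-14a+a^2)/(-24+4a)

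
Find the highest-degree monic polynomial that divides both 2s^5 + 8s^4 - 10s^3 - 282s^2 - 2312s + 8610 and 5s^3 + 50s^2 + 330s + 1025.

s^2 + 5s + 41

By polynomial division,
  2s^5 + 8s^4 - 10s^3 - 282s^2 - 2312s + 8610 = ((2/5)s^2 - (12/5)s - 22/5)(5s^3 + 50s^2 + 330s + 1025) + (320s^2 + 1600s + 13120)
  5s^3 + 50s^2 + 330s + 1025 = ((1/64)s + 5/64)(320s^2 + 1600s + 13120) + (0)
Last nonzero remainder: 320s^2 + 1600s + 13120. Dividing through by 320 gives the monic gcd s^2 + 5s + 41.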